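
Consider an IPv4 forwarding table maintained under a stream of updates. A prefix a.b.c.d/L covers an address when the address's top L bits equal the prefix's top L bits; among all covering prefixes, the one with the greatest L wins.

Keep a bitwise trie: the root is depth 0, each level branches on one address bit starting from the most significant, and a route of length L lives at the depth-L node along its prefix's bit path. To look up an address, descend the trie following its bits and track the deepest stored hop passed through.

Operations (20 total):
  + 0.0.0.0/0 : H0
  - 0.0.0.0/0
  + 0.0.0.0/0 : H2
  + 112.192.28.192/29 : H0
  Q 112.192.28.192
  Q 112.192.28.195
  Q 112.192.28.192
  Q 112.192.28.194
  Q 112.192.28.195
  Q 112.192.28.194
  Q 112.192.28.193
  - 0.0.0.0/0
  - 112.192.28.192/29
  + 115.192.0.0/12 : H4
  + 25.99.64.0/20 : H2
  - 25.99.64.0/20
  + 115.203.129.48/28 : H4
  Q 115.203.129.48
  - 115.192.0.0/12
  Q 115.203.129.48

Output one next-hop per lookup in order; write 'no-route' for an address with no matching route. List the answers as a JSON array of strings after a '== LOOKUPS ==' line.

Apply in order:
  add 0.0.0.0/0 -> H0 at depth 0
  del 0.0.0.0/0 (clear depth 0)
  add 0.0.0.0/0 -> H2 at depth 0
  add 112.192.28.192/29 -> H0 at depth 29
  lookup 112.192.28.192: bits 01110000110000000001110011000 walk d0:H2→d1:-→d2:-→d3:-→d4:-→d5:-→d6:-→d7:-→d8:-→d9:-→d10:-→d11:-→d12:-→d13:-→d14:-→d15:-→d16:-→d17:-→d18:-→d19:-→d20:-→d21:-→d22:-→d23:-→d24:-→d25:-→d26:-→d27:-→d28:-→d29:H0 -> H0
  lookup 112.192.28.195: bits 01110000110000000001110011000 walk d0:H2→d1:-→d2:-→d3:-→d4:-→d5:-→d6:-→d7:-→d8:-→d9:-→d10:-→d11:-→d12:-→d13:-→d14:-→d15:-→d16:-→d17:-→d18:-→d19:-→d20:-→d21:-→d22:-→d23:-→d24:-→d25:-→d26:-→d27:-→d28:-→d29:H0 -> H0
  lookup 112.192.28.192: bits 01110000110000000001110011000 walk d0:H2→d1:-→d2:-→d3:-→d4:-→d5:-→d6:-→d7:-→d8:-→d9:-→d10:-→d11:-→d12:-→d13:-→d14:-→d15:-→d16:-→d17:-→d18:-→d19:-→d20:-→d21:-→d22:-→d23:-→d24:-→d25:-→d26:-→d27:-→d28:-→d29:H0 -> H0
  lookup 112.192.28.194: bits 01110000110000000001110011000 walk d0:H2→d1:-→d2:-→d3:-→d4:-→d5:-→d6:-→d7:-→d8:-→d9:-→d10:-→d11:-→d12:-→d13:-→d14:-→d15:-→d16:-→d17:-→d18:-→d19:-→d20:-→d21:-→d22:-→d23:-→d24:-→d25:-→d26:-→d27:-→d28:-→d29:H0 -> H0
  lookup 112.192.28.195: bits 01110000110000000001110011000 walk d0:H2→d1:-→d2:-→d3:-→d4:-→d5:-→d6:-→d7:-→d8:-→d9:-→d10:-→d11:-→d12:-→d13:-→d14:-→d15:-→d16:-→d17:-→d18:-→d19:-→d20:-→d21:-→d22:-→d23:-→d24:-→d25:-→d26:-→d27:-→d28:-→d29:H0 -> H0
  lookup 112.192.28.194: bits 01110000110000000001110011000 walk d0:H2→d1:-→d2:-→d3:-→d4:-→d5:-→d6:-→d7:-→d8:-→d9:-→d10:-→d11:-→d12:-→d13:-→d14:-→d15:-→d16:-→d17:-→d18:-→d19:-→d20:-→d21:-→d22:-→d23:-→d24:-→d25:-→d26:-→d27:-→d28:-→d29:H0 -> H0
  lookup 112.192.28.193: bits 01110000110000000001110011000 walk d0:H2→d1:-→d2:-→d3:-→d4:-→d5:-→d6:-→d7:-→d8:-→d9:-→d10:-→d11:-→d12:-→d13:-→d14:-→d15:-→d16:-→d17:-→d18:-→d19:-→d20:-→d21:-→d22:-→d23:-→d24:-→d25:-→d26:-→d27:-→d28:-→d29:H0 -> H0
  del 0.0.0.0/0 (clear depth 0)
  del 112.192.28.192/29 (clear depth 29)
  add 115.192.0.0/12 -> H4 at depth 12
  add 25.99.64.0/20 -> H2 at depth 20
  del 25.99.64.0/20 (clear depth 20)
  add 115.203.129.48/28 -> H4 at depth 28
  lookup 115.203.129.48: bits 0111001111001011100000010011 walk d0:-→d1:-→d2:-→d3:-→d4:-→d5:-→d6:-→d7:-→d8:-→d9:-→d10:-→d11:-→d12:H4→d13:-→d14:-→d15:-→d16:-→d17:-→d18:-→d19:-→d20:-→d21:-→d22:-→d23:-→d24:-→d25:-→d26:-→d27:-→d28:H4 -> H4
  del 115.192.0.0/12 (clear depth 12)
  lookup 115.203.129.48: bits 0111001111001011100000010011 walk d0:-→d1:-→d2:-→d3:-→d4:-→d5:-→d6:-→d7:-→d8:-→d9:-→d10:-→d11:-→d12:-→d13:-→d14:-→d15:-→d16:-→d17:-→d18:-→d19:-→d20:-→d21:-→d22:-→d23:-→d24:-→d25:-→d26:-→d27:-→d28:H4 -> H4

== LOOKUPS ==
["H0","H0","H0","H0","H0","H0","H0","H4","H4"]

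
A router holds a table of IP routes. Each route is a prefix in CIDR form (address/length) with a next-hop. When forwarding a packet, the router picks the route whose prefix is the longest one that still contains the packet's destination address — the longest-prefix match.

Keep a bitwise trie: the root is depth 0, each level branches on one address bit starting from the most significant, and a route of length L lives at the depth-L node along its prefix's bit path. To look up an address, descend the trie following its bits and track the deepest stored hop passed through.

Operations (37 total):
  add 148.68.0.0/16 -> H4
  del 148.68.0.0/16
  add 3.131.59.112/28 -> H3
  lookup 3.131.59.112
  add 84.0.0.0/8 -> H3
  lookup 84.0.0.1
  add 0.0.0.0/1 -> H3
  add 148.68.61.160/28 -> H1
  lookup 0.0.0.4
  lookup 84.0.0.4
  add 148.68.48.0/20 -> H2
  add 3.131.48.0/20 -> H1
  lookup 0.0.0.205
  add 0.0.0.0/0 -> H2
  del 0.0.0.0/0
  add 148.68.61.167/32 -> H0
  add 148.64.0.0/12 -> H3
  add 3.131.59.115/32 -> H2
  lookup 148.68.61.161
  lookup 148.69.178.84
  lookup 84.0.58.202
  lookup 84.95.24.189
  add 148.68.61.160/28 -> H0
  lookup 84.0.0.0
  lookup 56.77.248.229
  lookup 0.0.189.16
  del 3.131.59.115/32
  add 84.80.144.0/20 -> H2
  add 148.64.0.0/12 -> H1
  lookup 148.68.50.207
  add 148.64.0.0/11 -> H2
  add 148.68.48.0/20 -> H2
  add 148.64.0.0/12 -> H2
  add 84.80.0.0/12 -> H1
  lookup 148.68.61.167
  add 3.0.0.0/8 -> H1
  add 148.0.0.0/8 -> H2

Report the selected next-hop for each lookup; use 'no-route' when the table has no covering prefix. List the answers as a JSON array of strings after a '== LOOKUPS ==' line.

Apply in order:
  add 148.68.0.0/16 -> H4 at depth 16
  del 148.68.0.0/16 (clear depth 16)
  add 3.131.59.112/28 -> H3 at depth 28
  Q 3.131.59.112: descend 0000001110000011001110110111 ; hops seen [H3] ; pick H3
  add 84.0.0.0/8 -> H3 at depth 8
  Q 84.0.0.1: descend 01010100 ; hops seen [H3] ; pick H3
  add 0.0.0.0/1 -> H3 at depth 1
  add 148.68.61.160/28 -> H1 at depth 28
  Q 0.0.0.4: descend 000000 ; hops seen [H3] ; pick H3
  Q 84.0.0.4: descend 01010100 ; hops seen [H3,H3] ; pick H3
  add 148.68.48.0/20 -> H2 at depth 20
  add 3.131.48.0/20 -> H1 at depth 20
  Q 0.0.0.205: descend 000000 ; hops seen [H3] ; pick H3
  add 0.0.0.0/0 -> H2 at depth 0
  del 0.0.0.0/0 (clear depth 0)
  add 148.68.61.167/32 -> H0 at depth 32
  add 148.64.0.0/12 -> H3 at depth 12
  add 3.131.59.115/32 -> H2 at depth 32
  Q 148.68.61.161: descend 10010100010001000011110110100 ; hops seen [H3,H2,H1] ; pick H1
  Q 148.69.178.84: descend 100101000100010 ; hops seen [H3] ; pick H3
  Q 84.0.58.202: descend 01010100 ; hops seen [H3,H3] ; pick H3
  Q 84.95.24.189: descend 01010100 ; hops seen [H3,H3] ; pick H3
  add 148.68.61.160/28 -> H0 at depth 28
  Q 84.0.0.0: descend 01010100 ; hops seen [H3,H3] ; pick H3
  Q 56.77.248.229: descend 00 ; hops seen [H3] ; pick H3
  Q 0.0.189.16: descend 000000 ; hops seen [H3] ; pick H3
  del 3.131.59.115/32 (clear depth 32)
  add 84.80.144.0/20 -> H2 at depth 20
  add 148.64.0.0/12 -> H1 at depth 12
  Q 148.68.50.207: descend 10010100010001000011 ; hops seen [H1,H2] ; pick H2
  add 148.64.0.0/11 -> H2 at depth 11
  add 148.68.48.0/20 -> H2 at depth 20
  add 148.64.0.0/12 -> H2 at depth 12
  add 84.80.0.0/12 -> H1 at depth 12
  Q 148.68.61.167: descend 10010100010001000011110110100111 ; hops seen [H2,H2,H2,H0,H0] ; pick H0
  add 3.0.0.0/8 -> H1 at depth 8
  add 148.0.0.0/8 -> H2 at depth 8

== LOOKUPS ==
["H3","H3","H3","H3","H3","H1","H3","H3","H3","H3","H3","H3","H2","H0"]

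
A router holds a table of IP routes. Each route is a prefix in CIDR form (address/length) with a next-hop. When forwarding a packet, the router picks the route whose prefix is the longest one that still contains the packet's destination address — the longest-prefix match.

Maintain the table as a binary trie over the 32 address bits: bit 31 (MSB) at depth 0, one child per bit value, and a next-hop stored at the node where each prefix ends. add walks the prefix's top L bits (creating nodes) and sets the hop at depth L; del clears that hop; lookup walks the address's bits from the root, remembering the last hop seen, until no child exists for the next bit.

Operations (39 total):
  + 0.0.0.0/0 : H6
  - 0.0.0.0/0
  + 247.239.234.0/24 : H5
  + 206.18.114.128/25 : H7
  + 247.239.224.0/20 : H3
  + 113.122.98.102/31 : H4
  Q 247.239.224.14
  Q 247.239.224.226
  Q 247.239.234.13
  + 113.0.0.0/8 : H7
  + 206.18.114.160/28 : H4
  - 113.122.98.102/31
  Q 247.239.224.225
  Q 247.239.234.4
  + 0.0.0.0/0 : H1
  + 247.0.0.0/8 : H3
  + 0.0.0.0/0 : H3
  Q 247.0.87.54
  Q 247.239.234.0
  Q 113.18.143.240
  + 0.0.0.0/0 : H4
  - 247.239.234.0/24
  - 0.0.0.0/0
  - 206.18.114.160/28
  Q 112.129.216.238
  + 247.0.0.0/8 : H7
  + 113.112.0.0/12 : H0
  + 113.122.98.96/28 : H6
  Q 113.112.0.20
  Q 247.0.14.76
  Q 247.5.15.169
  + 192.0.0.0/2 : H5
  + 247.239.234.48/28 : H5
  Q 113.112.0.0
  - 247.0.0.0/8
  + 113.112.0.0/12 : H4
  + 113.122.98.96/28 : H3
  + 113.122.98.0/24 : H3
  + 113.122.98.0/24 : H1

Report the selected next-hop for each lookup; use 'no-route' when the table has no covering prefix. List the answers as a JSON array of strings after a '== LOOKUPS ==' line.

Trace:
  + 0.0.0.0/0 (H6) depth=0
  - 0.0.0.0/0 clear@0
  + 247.239.234.0/24 (H5) depth=24
  + 206.18.114.128/25 (H7) depth=25
  + 247.239.224.0/20 (H3) depth=20
  + 113.122.98.102/31 (H4) depth=31
  lookup 247.239.224.14: bits 11110111111011111110 walk d0:-→d1:-→d2:-→d3:-→d4:-→d5:-→d6:-→d7:-→d8:-→d9:-→d10:-→d11:-→d12:-→d13:-→d14:-→d15:-→d16:-→d17:-→d18:-→d19:-→d20:H3 -> H3
  lookup 247.239.224.226: bits 11110111111011111110 walk d0:-→d1:-→d2:-→d3:-→d4:-→d5:-→d6:-→d7:-→d8:-→d9:-→d10:-→d11:-→d12:-→d13:-→d14:-→d15:-→d16:-→d17:-→d18:-→d19:-→d20:H3 -> H3
  lookup 247.239.234.13: bits 111101111110111111101010 walk d0:-→d1:-→d2:-→d3:-→d4:-→d5:-→d6:-→d7:-→d8:-→d9:-→d10:-→d11:-→d12:-→d13:-→d14:-→d15:-→d16:-→d17:-→d18:-→d19:-→d20:H3→d21:-→d22:-→d23:-→d24:H5 -> H5
  + 113.0.0.0/8 (H7) depth=8
  + 206.18.114.160/28 (H4) depth=28
  - 113.122.98.102/31 clear@31
  lookup 247.239.224.225: bits 11110111111011111110 walk d0:-→d1:-→d2:-→d3:-→d4:-→d5:-→d6:-→d7:-→d8:-→d9:-→d10:-→d11:-→d12:-→d13:-→d14:-→d15:-→d16:-→d17:-→d18:-→d19:-→d20:H3 -> H3
  lookup 247.239.234.4: bits 111101111110111111101010 walk d0:-→d1:-→d2:-→d3:-→d4:-→d5:-→d6:-→d7:-→d8:-→d9:-→d10:-→d11:-→d12:-→d13:-→d14:-→d15:-→d16:-→d17:-→d18:-→d19:-→d20:H3→d21:-→d22:-→d23:-→d24:H5 -> H5
  + 0.0.0.0/0 (H1) depth=0
  + 247.0.0.0/8 (H3) depth=8
  + 0.0.0.0/0 (H3) depth=0
  lookup 247.0.87.54: bits 11110111 walk d0:H3→d1:-→d2:-→d3:-→d4:-→d5:-→d6:-→d7:-→d8:H3 -> H3
  lookup 247.239.234.0: bits 111101111110111111101010 walk d0:H3→d1:-→d2:-→d3:-→d4:-→d5:-→d6:-→d7:-→d8:H3→d9:-→d10:-→d11:-→d12:-→d13:-→d14:-→d15:-→d16:-→d17:-→d18:-→d19:-→d20:H3→d21:-→d22:-→d23:-→d24:H5 -> H5
  lookup 113.18.143.240: bits 011100010 walk d0:H3→d1:-→d2:-→d3:-→d4:-→d5:-→d6:-→d7:-→d8:H7→d9:- -> H7
  + 0.0.0.0/0 (H4) depth=0
  - 247.239.234.0/24 clear@24
  - 0.0.0.0/0 clear@0
  - 206.18.114.160/28 clear@28
  lookup 112.129.216.238: bits 0111000 walk d0:-→d1:-→d2:-→d3:-→d4:-→d5:-→d6:-→d7:- -> no-route
  + 247.0.0.0/8 (H7) depth=8
  + 113.112.0.0/12 (H0) depth=12
  + 113.122.98.96/28 (H6) depth=28
  lookup 113.112.0.20: bits 011100010111 walk d0:-→d1:-→d2:-→d3:-→d4:-→d5:-→d6:-→d7:-→d8:H7→d9:-→d10:-→d11:-→d12:H0 -> H0
  lookup 247.0.14.76: bits 11110111 walk d0:-→d1:-→d2:-→d3:-→d4:-→d5:-→d6:-→d7:-→d8:H7 -> H7
  lookup 247.5.15.169: bits 11110111 walk d0:-→d1:-→d2:-→d3:-→d4:-→d5:-→d6:-→d7:-→d8:H7 -> H7
  + 192.0.0.0/2 (H5) depth=2
  + 247.239.234.48/28 (H5) depth=28
  lookup 113.112.0.0: bits 011100010111 walk d0:-→d1:-→d2:-→d3:-→d4:-→d5:-→d6:-→d7:-→d8:H7→d9:-→d10:-→d11:-→d12:H0 -> H0
  - 247.0.0.0/8 clear@8
  + 113.112.0.0/12 (H4) depth=12
  + 113.122.98.96/28 (H3) depth=28
  + 113.122.98.0/24 (H3) depth=24
  + 113.122.98.0/24 (H1) depth=24

== LOOKUPS ==
["H3","H3","H5","H3","H5","H3","H5","H7","no-route","H0","H7","H7","H0"]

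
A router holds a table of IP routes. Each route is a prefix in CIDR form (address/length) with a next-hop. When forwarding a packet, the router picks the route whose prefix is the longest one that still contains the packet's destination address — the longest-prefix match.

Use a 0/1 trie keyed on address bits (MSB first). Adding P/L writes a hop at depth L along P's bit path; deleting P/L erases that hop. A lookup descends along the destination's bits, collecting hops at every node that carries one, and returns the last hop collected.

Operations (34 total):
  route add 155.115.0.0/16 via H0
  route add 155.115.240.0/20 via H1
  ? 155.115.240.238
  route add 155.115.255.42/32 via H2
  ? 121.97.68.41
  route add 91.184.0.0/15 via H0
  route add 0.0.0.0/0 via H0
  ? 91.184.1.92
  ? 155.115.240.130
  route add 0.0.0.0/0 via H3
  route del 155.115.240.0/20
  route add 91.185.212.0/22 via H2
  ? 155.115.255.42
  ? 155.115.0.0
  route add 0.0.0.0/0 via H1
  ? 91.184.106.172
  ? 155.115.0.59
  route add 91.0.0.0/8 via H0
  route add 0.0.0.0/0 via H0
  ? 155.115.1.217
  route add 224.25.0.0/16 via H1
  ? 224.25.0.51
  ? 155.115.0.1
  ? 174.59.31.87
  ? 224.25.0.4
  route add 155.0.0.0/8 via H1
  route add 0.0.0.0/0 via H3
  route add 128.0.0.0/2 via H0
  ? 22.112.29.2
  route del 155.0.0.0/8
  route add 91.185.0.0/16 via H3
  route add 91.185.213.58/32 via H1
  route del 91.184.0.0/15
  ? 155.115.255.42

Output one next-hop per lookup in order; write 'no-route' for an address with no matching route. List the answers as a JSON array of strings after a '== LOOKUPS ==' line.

Trace:
  add 155.115.0.0/16 -> H0 at depth 16
  add 155.115.240.0/20 -> H1 at depth 20
  ? 155.115.240.238  path d0:-→d1:-→d2:-→d3:-→d4:-→d5:-→d6:-→d7:-→d8:-→d9:-→d10:-→d11:-→d12:-→d13:-→d14:-→d15:-→d16:H0→d17:-→d18:-→d19:-→d20:H1  best=H1
  add 155.115.255.42/32 -> H2 at depth 32
  ? 121.97.68.41  path d0:-  best=no-route
  add 91.184.0.0/15 -> H0 at depth 15
  add 0.0.0.0/0 -> H0 at depth 0
  ? 91.184.1.92  path d0:H0→d1:-→d2:-→d3:-→d4:-→d5:-→d6:-→d7:-→d8:-→d9:-→d10:-→d11:-→d12:-→d13:-→d14:-→d15:H0  best=H0
  ? 155.115.240.130  path d0:H0→d1:-→d2:-→d3:-→d4:-→d5:-→d6:-→d7:-→d8:-→d9:-→d10:-→d11:-→d12:-→d13:-→d14:-→d15:-→d16:H0→d17:-→d18:-→d19:-→d20:H1  best=H1
  add 0.0.0.0/0 -> H3 at depth 0
  del 155.115.240.0/20 (clear depth 20)
  add 91.185.212.0/22 -> H2 at depth 22
  ? 155.115.255.42  path d0:H3→d1:-→d2:-→d3:-→d4:-→d5:-→d6:-→d7:-→d8:-→d9:-→d10:-→d11:-→d12:-→d13:-→d14:-→d15:-→d16:H0→d17:-→d18:-→d19:-→d20:-→d21:-→d22:-→d23:-→d24:-→d25:-→d26:-→d27:-→d28:-→d29:-→d30:-→d31:-→d32:H2  best=H2
  ? 155.115.0.0  path d0:H3→d1:-→d2:-→d3:-→d4:-→d5:-→d6:-→d7:-→d8:-→d9:-→d10:-→d11:-→d12:-→d13:-→d14:-→d15:-→d16:H0  best=H0
  add 0.0.0.0/0 -> H1 at depth 0
  ? 91.184.106.172  path d0:H1→d1:-→d2:-→d3:-→d4:-→d5:-→d6:-→d7:-→d8:-→d9:-→d10:-→d11:-→d12:-→d13:-→d14:-→d15:H0  best=H0
  ? 155.115.0.59  path d0:H1→d1:-→d2:-→d3:-→d4:-→d5:-→d6:-→d7:-→d8:-→d9:-→d10:-→d11:-→d12:-→d13:-→d14:-→d15:-→d16:H0  best=H0
  add 91.0.0.0/8 -> H0 at depth 8
  add 0.0.0.0/0 -> H0 at depth 0
  ? 155.115.1.217  path d0:H0→d1:-→d2:-→d3:-→d4:-→d5:-→d6:-→d7:-→d8:-→d9:-→d10:-→d11:-→d12:-→d13:-→d14:-→d15:-→d16:H0  best=H0
  add 224.25.0.0/16 -> H1 at depth 16
  ? 224.25.0.51  path d0:H0→d1:-→d2:-→d3:-→d4:-→d5:-→d6:-→d7:-→d8:-→d9:-→d10:-→d11:-→d12:-→d13:-→d14:-→d15:-→d16:H1  best=H1
  ? 155.115.0.1  path d0:H0→d1:-→d2:-→d3:-→d4:-→d5:-→d6:-→d7:-→d8:-→d9:-→d10:-→d11:-→d12:-→d13:-→d14:-→d15:-→d16:H0  best=H0
  ? 174.59.31.87  path d0:H0→d1:-→d2:-  best=H0
  ? 224.25.0.4  path d0:H0→d1:-→d2:-→d3:-→d4:-→d5:-→d6:-→d7:-→d8:-→d9:-→d10:-→d11:-→d12:-→d13:-→d14:-→d15:-→d16:H1  best=H1
  add 155.0.0.0/8 -> H1 at depth 8
  add 0.0.0.0/0 -> H3 at depth 0
  add 128.0.0.0/2 -> H0 at depth 2
  ? 22.112.29.2  path d0:H3→d1:-  best=H3
  del 155.0.0.0/8 (clear depth 8)
  add 91.185.0.0/16 -> H3 at depth 16
  add 91.185.213.58/32 -> H1 at depth 32
  del 91.184.0.0/15 (clear depth 15)
  ? 155.115.255.42  path d0:H3→d1:-→d2:H0→d3:-→d4:-→d5:-→d6:-→d7:-→d8:-→d9:-→d10:-→d11:-→d12:-→d13:-→d14:-→d15:-→d16:H0→d17:-→d18:-→d19:-→d20:-→d21:-→d22:-→d23:-→d24:-→d25:-→d26:-→d27:-→d28:-→d29:-→d30:-→d31:-→d32:H2  best=H2

== LOOKUPS ==
["H1","no-route","H0","H1","H2","H0","H0","H0","H0","H1","H0","H0","H1","H3","H2"]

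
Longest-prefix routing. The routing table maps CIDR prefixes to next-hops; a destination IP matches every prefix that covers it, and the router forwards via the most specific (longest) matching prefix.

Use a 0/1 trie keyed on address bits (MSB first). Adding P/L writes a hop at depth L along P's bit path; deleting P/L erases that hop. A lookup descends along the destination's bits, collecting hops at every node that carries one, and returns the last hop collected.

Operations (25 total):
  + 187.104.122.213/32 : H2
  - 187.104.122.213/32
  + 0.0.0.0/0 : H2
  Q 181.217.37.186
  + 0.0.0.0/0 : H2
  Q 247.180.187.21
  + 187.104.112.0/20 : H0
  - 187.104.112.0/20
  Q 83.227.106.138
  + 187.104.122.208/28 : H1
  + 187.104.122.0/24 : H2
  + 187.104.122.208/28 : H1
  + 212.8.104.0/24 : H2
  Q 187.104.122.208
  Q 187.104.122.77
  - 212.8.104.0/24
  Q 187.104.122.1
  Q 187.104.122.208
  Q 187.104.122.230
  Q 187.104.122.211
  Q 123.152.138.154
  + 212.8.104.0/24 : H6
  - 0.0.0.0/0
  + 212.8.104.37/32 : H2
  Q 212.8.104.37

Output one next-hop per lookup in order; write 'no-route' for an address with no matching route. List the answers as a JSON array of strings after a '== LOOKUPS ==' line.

Apply in order:
  + 187.104.122.213/32 (H2) depth=32
  del 187.104.122.213/32 (clear depth 32)
  + 0.0.0.0/0 (H2) depth=0
  lookup 181.217.37.186: bits 1011 walk d0:H2→d1:-→d2:-→d3:-→d4:- -> H2
  + 0.0.0.0/0 (H2) depth=0
  lookup 247.180.187.21: bits 1 walk d0:H2→d1:- -> H2
  + 187.104.112.0/20 (H0) depth=20
  del 187.104.112.0/20 (clear depth 20)
  lookup 83.227.106.138: bits ε walk d0:H2 -> H2
  + 187.104.122.208/28 (H1) depth=28
  + 187.104.122.0/24 (H2) depth=24
  + 187.104.122.208/28 (H1) depth=28
  + 212.8.104.0/24 (H2) depth=24
  lookup 187.104.122.208: bits 10111011011010000111101011010 walk d0:H2→d1:-→d2:-→d3:-→d4:-→d5:-→d6:-→d7:-→d8:-→d9:-→d10:-→d11:-→d12:-→d13:-→d14:-→d15:-→d16:-→d17:-→d18:-→d19:-→d20:-→d21:-→d22:-→d23:-→d24:H2→d25:-→d26:-→d27:-→d28:H1→d29:- -> H1
  lookup 187.104.122.77: bits 101110110110100001111010 walk d0:H2→d1:-→d2:-→d3:-→d4:-→d5:-→d6:-→d7:-→d8:-→d9:-→d10:-→d11:-→d12:-→d13:-→d14:-→d15:-→d16:-→d17:-→d18:-→d19:-→d20:-→d21:-→d22:-→d23:-→d24:H2 -> H2
  del 212.8.104.0/24 (clear depth 24)
  lookup 187.104.122.1: bits 101110110110100001111010 walk d0:H2→d1:-→d2:-→d3:-→d4:-→d5:-→d6:-→d7:-→d8:-→d9:-→d10:-→d11:-→d12:-→d13:-→d14:-→d15:-→d16:-→d17:-→d18:-→d19:-→d20:-→d21:-→d22:-→d23:-→d24:H2 -> H2
  lookup 187.104.122.208: bits 10111011011010000111101011010 walk d0:H2→d1:-→d2:-→d3:-→d4:-→d5:-→d6:-→d7:-→d8:-→d9:-→d10:-→d11:-→d12:-→d13:-→d14:-→d15:-→d16:-→d17:-→d18:-→d19:-→d20:-→d21:-→d22:-→d23:-→d24:H2→d25:-→d26:-→d27:-→d28:H1→d29:- -> H1
  lookup 187.104.122.230: bits 10111011011010000111101011 walk d0:H2→d1:-→d2:-→d3:-→d4:-→d5:-→d6:-→d7:-→d8:-→d9:-→d10:-→d11:-→d12:-→d13:-→d14:-→d15:-→d16:-→d17:-→d18:-→d19:-→d20:-→d21:-→d22:-→d23:-→d24:H2→d25:-→d26:- -> H2
  lookup 187.104.122.211: bits 10111011011010000111101011010 walk d0:H2→d1:-→d2:-→d3:-→d4:-→d5:-→d6:-→d7:-→d8:-→d9:-→d10:-→d11:-→d12:-→d13:-→d14:-→d15:-→d16:-→d17:-→d18:-→d19:-→d20:-→d21:-→d22:-→d23:-→d24:H2→d25:-→d26:-→d27:-→d28:H1→d29:- -> H1
  lookup 123.152.138.154: bits ε walk d0:H2 -> H2
  + 212.8.104.0/24 (H6) depth=24
  del 0.0.0.0/0 (clear depth 0)
  + 212.8.104.37/32 (H2) depth=32
  lookup 212.8.104.37: bits 11010100000010000110100000100101 walk d0:-→d1:-→d2:-→d3:-→d4:-→d5:-→d6:-→d7:-→d8:-→d9:-→d10:-→d11:-→d12:-→d13:-→d14:-→d15:-→d16:-→d17:-→d18:-→d19:-→d20:-→d21:-→d22:-→d23:-→d24:H6→d25:-→d26:-→d27:-→d28:-→d29:-→d30:-→d31:-→d32:H2 -> H2

== LOOKUPS ==
["H2","H2","H2","H1","H2","H2","H1","H2","H1","H2","H2"]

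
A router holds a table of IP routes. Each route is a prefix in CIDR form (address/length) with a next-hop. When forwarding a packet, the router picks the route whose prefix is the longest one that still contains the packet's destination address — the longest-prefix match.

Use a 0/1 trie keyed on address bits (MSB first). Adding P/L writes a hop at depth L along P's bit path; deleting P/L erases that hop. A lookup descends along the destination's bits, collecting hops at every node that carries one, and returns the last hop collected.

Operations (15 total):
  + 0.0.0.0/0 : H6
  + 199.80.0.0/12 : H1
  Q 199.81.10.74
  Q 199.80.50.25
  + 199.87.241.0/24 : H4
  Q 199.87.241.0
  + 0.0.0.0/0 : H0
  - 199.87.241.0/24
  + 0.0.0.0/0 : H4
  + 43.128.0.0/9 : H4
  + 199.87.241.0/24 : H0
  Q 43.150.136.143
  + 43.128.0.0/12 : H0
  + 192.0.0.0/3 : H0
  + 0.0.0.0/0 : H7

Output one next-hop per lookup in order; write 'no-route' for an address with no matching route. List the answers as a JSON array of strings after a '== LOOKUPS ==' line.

Apply in order:
  + 0.0.0.0/0 (H6) depth=0
  + 199.80.0.0/12 (H1) depth=12
  lookup 199.81.10.74: bits 110001110101 walk d0:H6→d1:-→d2:-→d3:-→d4:-→d5:-→d6:-→d7:-→d8:-→d9:-→d10:-→d11:-→d12:H1 -> H1
  lookup 199.80.50.25: bits 110001110101 walk d0:H6→d1:-→d2:-→d3:-→d4:-→d5:-→d6:-→d7:-→d8:-→d9:-→d10:-→d11:-→d12:H1 -> H1
  + 199.87.241.0/24 (H4) depth=24
  lookup 199.87.241.0: bits 110001110101011111110001 walk d0:H6→d1:-→d2:-→d3:-→d4:-→d5:-→d6:-→d7:-→d8:-→d9:-→d10:-→d11:-→d12:H1→d13:-→d14:-→d15:-→d16:-→d17:-→d18:-→d19:-→d20:-→d21:-→d22:-→d23:-→d24:H4 -> H4
  + 0.0.0.0/0 (H0) depth=0
  del 199.87.241.0/24 (clear depth 24)
  + 0.0.0.0/0 (H4) depth=0
  + 43.128.0.0/9 (H4) depth=9
  + 199.87.241.0/24 (H0) depth=24
  lookup 43.150.136.143: bits 001010111 walk d0:H4→d1:-→d2:-→d3:-→d4:-→d5:-→d6:-→d7:-→d8:-→d9:H4 -> H4
  + 43.128.0.0/12 (H0) depth=12
  + 192.0.0.0/3 (H0) depth=3
  + 0.0.0.0/0 (H7) depth=0

== LOOKUPS ==
["H1","H1","H4","H4"]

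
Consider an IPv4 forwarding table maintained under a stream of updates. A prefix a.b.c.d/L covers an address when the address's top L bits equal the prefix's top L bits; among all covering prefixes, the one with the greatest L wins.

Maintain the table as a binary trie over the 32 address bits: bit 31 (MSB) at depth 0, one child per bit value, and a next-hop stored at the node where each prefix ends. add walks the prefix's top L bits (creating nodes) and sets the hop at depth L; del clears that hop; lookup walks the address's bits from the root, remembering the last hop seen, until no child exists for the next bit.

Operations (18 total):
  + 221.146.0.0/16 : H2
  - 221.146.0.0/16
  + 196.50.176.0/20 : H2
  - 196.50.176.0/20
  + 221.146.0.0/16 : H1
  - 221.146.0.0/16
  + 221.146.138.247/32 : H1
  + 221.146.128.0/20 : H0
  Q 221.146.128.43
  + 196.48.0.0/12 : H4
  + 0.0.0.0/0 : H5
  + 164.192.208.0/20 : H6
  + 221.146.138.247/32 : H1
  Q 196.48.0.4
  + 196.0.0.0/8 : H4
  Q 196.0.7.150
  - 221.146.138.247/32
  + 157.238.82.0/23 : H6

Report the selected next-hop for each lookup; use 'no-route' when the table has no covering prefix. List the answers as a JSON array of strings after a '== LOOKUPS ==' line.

Apply in order:
  add 221.146.0.0/16 -> H2 at depth 16
  del 221.146.0.0/16 (clear depth 16)
  add 196.50.176.0/20 -> H2 at depth 20
  del 196.50.176.0/20 (clear depth 20)
  add 221.146.0.0/16 -> H1 at depth 16
  del 221.146.0.0/16 (clear depth 16)
  add 221.146.138.247/32 -> H1 at depth 32
  add 221.146.128.0/20 -> H0 at depth 20
  lookup 221.146.128.43: bits 11011101100100101000 walk d0:-→d1:-→d2:-→d3:-→d4:-→d5:-→d6:-→d7:-→d8:-→d9:-→d10:-→d11:-→d12:-→d13:-→d14:-→d15:-→d16:-→d17:-→d18:-→d19:-→d20:H0 -> H0
  add 196.48.0.0/12 -> H4 at depth 12
  add 0.0.0.0/0 -> H5 at depth 0
  add 164.192.208.0/20 -> H6 at depth 20
  add 221.146.138.247/32 -> H1 at depth 32
  lookup 196.48.0.4: bits 11000100001100 walk d0:H5→d1:-→d2:-→d3:-→d4:-→d5:-→d6:-→d7:-→d8:-→d9:-→d10:-→d11:-→d12:H4→d13:-→d14:- -> H4
  add 196.0.0.0/8 -> H4 at depth 8
  lookup 196.0.7.150: bits 1100010000 walk d0:H5→d1:-→d2:-→d3:-→d4:-→d5:-→d6:-→d7:-→d8:H4→d9:-→d10:- -> H4
  del 221.146.138.247/32 (clear depth 32)
  add 157.238.82.0/23 -> H6 at depth 23

== LOOKUPS ==
["H0","H4","H4"]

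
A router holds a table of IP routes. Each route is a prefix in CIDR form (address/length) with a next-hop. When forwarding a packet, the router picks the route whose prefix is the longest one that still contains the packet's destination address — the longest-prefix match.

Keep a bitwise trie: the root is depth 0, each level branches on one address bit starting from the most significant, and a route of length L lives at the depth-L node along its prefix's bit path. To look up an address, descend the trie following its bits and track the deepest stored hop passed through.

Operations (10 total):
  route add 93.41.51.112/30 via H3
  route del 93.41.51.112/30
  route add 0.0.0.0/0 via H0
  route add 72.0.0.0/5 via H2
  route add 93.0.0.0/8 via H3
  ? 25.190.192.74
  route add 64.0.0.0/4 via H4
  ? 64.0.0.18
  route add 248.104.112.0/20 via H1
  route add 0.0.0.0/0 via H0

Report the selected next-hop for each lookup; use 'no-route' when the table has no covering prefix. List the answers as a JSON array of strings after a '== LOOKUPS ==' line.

Trace:
  add 93.41.51.112/30 -> H3 at depth 30
  - 93.41.51.112/30 clear@30
  add 0.0.0.0/0 -> H0 at depth 0
  add 72.0.0.0/5 -> H2 at depth 5
  add 93.0.0.0/8 -> H3 at depth 8
  lookup 25.190.192.74: bits 0 walk d0:H0→d1:- -> H0
  add 64.0.0.0/4 -> H4 at depth 4
  lookup 64.0.0.18: bits 0100 walk d0:H0→d1:-→d2:-→d3:-→d4:H4 -> H4
  add 248.104.112.0/20 -> H1 at depth 20
  add 0.0.0.0/0 -> H0 at depth 0

== LOOKUPS ==
["H0","H4"]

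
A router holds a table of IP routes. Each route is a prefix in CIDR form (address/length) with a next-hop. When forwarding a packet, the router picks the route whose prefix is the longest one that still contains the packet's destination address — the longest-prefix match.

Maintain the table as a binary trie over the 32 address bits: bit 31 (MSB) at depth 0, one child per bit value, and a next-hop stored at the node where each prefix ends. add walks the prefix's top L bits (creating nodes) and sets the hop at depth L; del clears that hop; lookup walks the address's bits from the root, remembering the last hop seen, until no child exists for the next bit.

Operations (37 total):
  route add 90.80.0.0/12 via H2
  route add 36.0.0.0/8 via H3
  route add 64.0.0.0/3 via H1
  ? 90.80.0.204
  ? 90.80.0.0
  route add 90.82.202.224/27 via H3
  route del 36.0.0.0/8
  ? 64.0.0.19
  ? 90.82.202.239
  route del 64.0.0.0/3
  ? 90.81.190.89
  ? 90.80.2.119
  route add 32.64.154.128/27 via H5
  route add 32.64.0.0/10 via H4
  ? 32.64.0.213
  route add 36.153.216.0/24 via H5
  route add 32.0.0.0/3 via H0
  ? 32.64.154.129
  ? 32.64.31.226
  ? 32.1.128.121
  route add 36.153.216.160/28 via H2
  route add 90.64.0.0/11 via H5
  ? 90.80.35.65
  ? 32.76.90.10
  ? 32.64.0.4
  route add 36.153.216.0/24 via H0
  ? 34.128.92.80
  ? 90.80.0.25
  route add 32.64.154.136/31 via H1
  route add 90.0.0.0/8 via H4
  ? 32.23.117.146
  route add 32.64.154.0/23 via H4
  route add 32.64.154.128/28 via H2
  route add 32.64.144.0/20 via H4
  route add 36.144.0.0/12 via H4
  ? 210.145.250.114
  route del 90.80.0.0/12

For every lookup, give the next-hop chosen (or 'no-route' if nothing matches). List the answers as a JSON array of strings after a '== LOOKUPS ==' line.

Process each operation:
  + 90.80.0.0/12 (H2) depth=12
  + 36.0.0.0/8 (H3) depth=8
  + 64.0.0.0/3 (H1) depth=3
  Q 90.80.0.204: descend 010110100101 ; hops seen [H1,H2] ; pick H2
  Q 90.80.0.0: descend 010110100101 ; hops seen [H1,H2] ; pick H2
  + 90.82.202.224/27 (H3) depth=27
  del 36.0.0.0/8 (clear depth 8)
  Q 64.0.0.19: descend 010 ; hops seen [H1] ; pick H1
  Q 90.82.202.239: descend 010110100101001011001010111 ; hops seen [H1,H2,H3] ; pick H3
  del 64.0.0.0/3 (clear depth 3)
  Q 90.81.190.89: descend 01011010010100 ; hops seen [H2] ; pick H2
  Q 90.80.2.119: descend 01011010010100 ; hops seen [H2] ; pick H2
  + 32.64.154.128/27 (H5) depth=27
  + 32.64.0.0/10 (H4) depth=10
  Q 32.64.0.213: descend 0010000001000000 ; hops seen [H4] ; pick H4
  + 36.153.216.0/24 (H5) depth=24
  + 32.0.0.0/3 (H0) depth=3
  Q 32.64.154.129: descend 001000000100000010011010100 ; hops seen [H0,H4,H5] ; pick H5
  Q 32.64.31.226: descend 0010000001000000 ; hops seen [H0,H4] ; pick H4
  Q 32.1.128.121: descend 001000000 ; hops seen [H0] ; pick H0
  + 36.153.216.160/28 (H2) depth=28
  + 90.64.0.0/11 (H5) depth=11
  Q 90.80.35.65: descend 01011010010100 ; hops seen [H5,H2] ; pick H2
  Q 32.76.90.10: descend 001000000100 ; hops seen [H0,H4] ; pick H4
  Q 32.64.0.4: descend 0010000001000000 ; hops seen [H0,H4] ; pick H4
  + 36.153.216.0/24 (H0) depth=24
  Q 34.128.92.80: descend 001000 ; hops seen [H0] ; pick H0
  Q 90.80.0.25: descend 01011010010100 ; hops seen [H5,H2] ; pick H2
  + 32.64.154.136/31 (H1) depth=31
  + 90.0.0.0/8 (H4) depth=8
  Q 32.23.117.146: descend 001000000 ; hops seen [H0] ; pick H0
  + 32.64.154.0/23 (H4) depth=23
  + 32.64.154.128/28 (H2) depth=28
  + 32.64.144.0/20 (H4) depth=20
  + 36.144.0.0/12 (H4) depth=12
  Q 210.145.250.114: descend ε ; hops seen [∅] ; pick no-route
  del 90.80.0.0/12 (clear depth 12)

== LOOKUPS ==
["H2","H2","H1","H3","H2","H2","H4","H5","H4","H0","H2","H4","H4","H0","H2","H0","no-route"]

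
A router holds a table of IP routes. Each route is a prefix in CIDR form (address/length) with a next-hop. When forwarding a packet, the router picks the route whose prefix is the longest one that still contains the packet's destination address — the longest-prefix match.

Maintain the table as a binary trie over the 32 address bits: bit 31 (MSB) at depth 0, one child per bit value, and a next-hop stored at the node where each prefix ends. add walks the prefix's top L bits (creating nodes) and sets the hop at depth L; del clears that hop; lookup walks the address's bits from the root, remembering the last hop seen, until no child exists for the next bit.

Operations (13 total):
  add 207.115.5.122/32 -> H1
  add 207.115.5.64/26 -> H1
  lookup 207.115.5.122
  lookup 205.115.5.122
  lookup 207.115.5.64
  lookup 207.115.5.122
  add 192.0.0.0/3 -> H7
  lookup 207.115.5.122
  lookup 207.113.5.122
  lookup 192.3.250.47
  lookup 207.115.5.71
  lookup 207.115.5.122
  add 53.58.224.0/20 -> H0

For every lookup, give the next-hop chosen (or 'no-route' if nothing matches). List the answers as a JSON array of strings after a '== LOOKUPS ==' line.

Trace:
  add 207.115.5.122/32 -> H1 at depth 32
  add 207.115.5.64/26 -> H1 at depth 26
  Q 207.115.5.122: descend 11001111011100110000010101111010 ; hops seen [H1,H1] ; pick H1
  Q 205.115.5.122: descend 110011 ; hops seen [∅] ; pick no-route
  Q 207.115.5.64: descend 11001111011100110000010101 ; hops seen [H1] ; pick H1
  Q 207.115.5.122: descend 11001111011100110000010101111010 ; hops seen [H1,H1] ; pick H1
  add 192.0.0.0/3 -> H7 at depth 3
  Q 207.115.5.122: descend 11001111011100110000010101111010 ; hops seen [H7,H1,H1] ; pick H1
  Q 207.113.5.122: descend 11001111011100 ; hops seen [H7] ; pick H7
  Q 192.3.250.47: descend 1100 ; hops seen [H7] ; pick H7
  Q 207.115.5.71: descend 11001111011100110000010101 ; hops seen [H7,H1] ; pick H1
  Q 207.115.5.122: descend 11001111011100110000010101111010 ; hops seen [H7,H1,H1] ; pick H1
  add 53.58.224.0/20 -> H0 at depth 20

== LOOKUPS ==
["H1","no-route","H1","H1","H1","H7","H7","H1","H1"]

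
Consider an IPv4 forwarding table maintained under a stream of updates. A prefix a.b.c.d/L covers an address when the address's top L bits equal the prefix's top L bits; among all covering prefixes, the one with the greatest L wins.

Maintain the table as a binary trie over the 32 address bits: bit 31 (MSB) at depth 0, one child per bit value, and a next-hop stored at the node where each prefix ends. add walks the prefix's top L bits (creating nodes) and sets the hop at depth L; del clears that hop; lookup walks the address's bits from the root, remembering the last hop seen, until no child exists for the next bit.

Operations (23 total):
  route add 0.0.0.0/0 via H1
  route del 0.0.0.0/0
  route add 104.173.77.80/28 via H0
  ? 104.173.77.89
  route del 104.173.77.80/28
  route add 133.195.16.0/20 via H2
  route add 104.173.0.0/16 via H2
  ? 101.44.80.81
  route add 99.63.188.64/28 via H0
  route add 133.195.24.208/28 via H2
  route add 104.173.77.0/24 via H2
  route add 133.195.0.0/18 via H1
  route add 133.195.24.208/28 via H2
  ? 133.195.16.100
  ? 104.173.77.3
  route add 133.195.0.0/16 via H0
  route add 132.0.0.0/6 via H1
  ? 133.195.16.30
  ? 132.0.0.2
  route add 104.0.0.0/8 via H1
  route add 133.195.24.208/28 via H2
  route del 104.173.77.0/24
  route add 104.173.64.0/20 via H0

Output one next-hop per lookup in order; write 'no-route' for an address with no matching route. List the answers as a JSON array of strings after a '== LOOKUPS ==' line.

Process each operation:
  + 0.0.0.0/0 (H1) depth=0
  del 0.0.0.0/0 (clear depth 0)
  + 104.173.77.80/28 (H0) depth=28
  lookup 104.173.77.89: bits 0110100010101101010011010101 walk d0:-→d1:-→d2:-→d3:-→d4:-→d5:-→d6:-→d7:-→d8:-→d9:-→d10:-→d11:-→d12:-→d13:-→d14:-→d15:-→d16:-→d17:-→d18:-→d19:-→d20:-→d21:-→d22:-→d23:-→d24:-→d25:-→d26:-→d27:-→d28:H0 -> H0
  del 104.173.77.80/28 (clear depth 28)
  + 133.195.16.0/20 (H2) depth=20
  + 104.173.0.0/16 (H2) depth=16
  lookup 101.44.80.81: bits 0110 walk d0:-→d1:-→d2:-→d3:-→d4:- -> no-route
  + 99.63.188.64/28 (H0) depth=28
  + 133.195.24.208/28 (H2) depth=28
  + 104.173.77.0/24 (H2) depth=24
  + 133.195.0.0/18 (H1) depth=18
  + 133.195.24.208/28 (H2) depth=28
  lookup 133.195.16.100: bits 10000101110000110001 walk d0:-→d1:-→d2:-→d3:-→d4:-→d5:-→d6:-→d7:-→d8:-→d9:-→d10:-→d11:-→d12:-→d13:-→d14:-→d15:-→d16:-→d17:-→d18:H1→d19:-→d20:H2 -> H2
  lookup 104.173.77.3: bits 0110100010101101010011010 walk d0:-→d1:-→d2:-→d3:-→d4:-→d5:-→d6:-→d7:-→d8:-→d9:-→d10:-→d11:-→d12:-→d13:-→d14:-→d15:-→d16:H2→d17:-→d18:-→d19:-→d20:-→d21:-→d22:-→d23:-→d24:H2→d25:- -> H2
  + 133.195.0.0/16 (H0) depth=16
  + 132.0.0.0/6 (H1) depth=6
  lookup 133.195.16.30: bits 10000101110000110001 walk d0:-→d1:-→d2:-→d3:-→d4:-→d5:-→d6:H1→d7:-→d8:-→d9:-→d10:-→d11:-→d12:-→d13:-→d14:-→d15:-→d16:H0→d17:-→d18:H1→d19:-→d20:H2 -> H2
  lookup 132.0.0.2: bits 1000010 walk d0:-→d1:-→d2:-→d3:-→d4:-→d5:-→d6:H1→d7:- -> H1
  + 104.0.0.0/8 (H1) depth=8
  + 133.195.24.208/28 (H2) depth=28
  del 104.173.77.0/24 (clear depth 24)
  + 104.173.64.0/20 (H0) depth=20

== LOOKUPS ==
["H0","no-route","H2","H2","H2","H1"]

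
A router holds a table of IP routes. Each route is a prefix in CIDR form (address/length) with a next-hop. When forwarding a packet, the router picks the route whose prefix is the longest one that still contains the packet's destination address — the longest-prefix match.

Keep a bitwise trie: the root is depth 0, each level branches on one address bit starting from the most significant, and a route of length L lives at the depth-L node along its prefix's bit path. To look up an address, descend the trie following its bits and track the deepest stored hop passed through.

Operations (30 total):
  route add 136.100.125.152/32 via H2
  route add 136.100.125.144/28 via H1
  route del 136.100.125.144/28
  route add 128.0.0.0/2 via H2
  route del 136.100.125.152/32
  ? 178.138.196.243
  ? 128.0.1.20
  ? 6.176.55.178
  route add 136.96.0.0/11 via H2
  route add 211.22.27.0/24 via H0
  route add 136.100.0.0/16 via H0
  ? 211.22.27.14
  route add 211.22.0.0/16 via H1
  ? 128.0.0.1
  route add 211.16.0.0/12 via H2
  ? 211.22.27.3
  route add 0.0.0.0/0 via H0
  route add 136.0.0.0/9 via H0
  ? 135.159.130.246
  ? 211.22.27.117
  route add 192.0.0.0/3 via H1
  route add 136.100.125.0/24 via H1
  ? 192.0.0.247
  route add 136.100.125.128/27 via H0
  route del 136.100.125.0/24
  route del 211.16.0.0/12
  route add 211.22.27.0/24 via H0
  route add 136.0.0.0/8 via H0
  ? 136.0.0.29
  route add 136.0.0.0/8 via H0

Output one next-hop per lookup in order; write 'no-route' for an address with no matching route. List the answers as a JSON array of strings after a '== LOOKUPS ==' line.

Apply in order:
  add 136.100.125.152/32 -> H2 at depth 32
  add 136.100.125.144/28 -> H1 at depth 28
  - 136.100.125.144/28 clear@28
  add 128.0.0.0/2 -> H2 at depth 2
  - 136.100.125.152/32 clear@32
  ? 178.138.196.243  path d0:-→d1:-→d2:H2  best=H2
  ? 128.0.1.20  path d0:-→d1:-→d2:H2→d3:-→d4:-  best=H2
  ? 6.176.55.178  path d0:-  best=no-route
  add 136.96.0.0/11 -> H2 at depth 11
  add 211.22.27.0/24 -> H0 at depth 24
  add 136.100.0.0/16 -> H0 at depth 16
  ? 211.22.27.14  path d0:-→d1:-→d2:-→d3:-→d4:-→d5:-→d6:-→d7:-→d8:-→d9:-→d10:-→d11:-→d12:-→d13:-→d14:-→d15:-→d16:-→d17:-→d18:-→d19:-→d20:-→d21:-→d22:-→d23:-→d24:H0  best=H0
  add 211.22.0.0/16 -> H1 at depth 16
  ? 128.0.0.1  path d0:-→d1:-→d2:H2→d3:-→d4:-  best=H2
  add 211.16.0.0/12 -> H2 at depth 12
  ? 211.22.27.3  path d0:-→d1:-→d2:-→d3:-→d4:-→d5:-→d6:-→d7:-→d8:-→d9:-→d10:-→d11:-→d12:H2→d13:-→d14:-→d15:-→d16:H1→d17:-→d18:-→d19:-→d20:-→d21:-→d22:-→d23:-→d24:H0  best=H0
  add 0.0.0.0/0 -> H0 at depth 0
  add 136.0.0.0/9 -> H0 at depth 9
  ? 135.159.130.246  path d0:H0→d1:-→d2:H2→d3:-→d4:-  best=H2
  ? 211.22.27.117  path d0:H0→d1:-→d2:-→d3:-→d4:-→d5:-→d6:-→d7:-→d8:-→d9:-→d10:-→d11:-→d12:H2→d13:-→d14:-→d15:-→d16:H1→d17:-→d18:-→d19:-→d20:-→d21:-→d22:-→d23:-→d24:H0  best=H0
  add 192.0.0.0/3 -> H1 at depth 3
  add 136.100.125.0/24 -> H1 at depth 24
  ? 192.0.0.247  path d0:H0→d1:-→d2:-→d3:H1  best=H1
  add 136.100.125.128/27 -> H0 at depth 27
  - 136.100.125.0/24 clear@24
  - 211.16.0.0/12 clear@12
  add 211.22.27.0/24 -> H0 at depth 24
  add 136.0.0.0/8 -> H0 at depth 8
  ? 136.0.0.29  path d0:H0→d1:-→d2:H2→d3:-→d4:-→d5:-→d6:-→d7:-→d8:H0→d9:H0  best=H0
  add 136.0.0.0/8 -> H0 at depth 8

== LOOKUPS ==
["H2","H2","no-route","H0","H2","H0","H2","H0","H1","H0"]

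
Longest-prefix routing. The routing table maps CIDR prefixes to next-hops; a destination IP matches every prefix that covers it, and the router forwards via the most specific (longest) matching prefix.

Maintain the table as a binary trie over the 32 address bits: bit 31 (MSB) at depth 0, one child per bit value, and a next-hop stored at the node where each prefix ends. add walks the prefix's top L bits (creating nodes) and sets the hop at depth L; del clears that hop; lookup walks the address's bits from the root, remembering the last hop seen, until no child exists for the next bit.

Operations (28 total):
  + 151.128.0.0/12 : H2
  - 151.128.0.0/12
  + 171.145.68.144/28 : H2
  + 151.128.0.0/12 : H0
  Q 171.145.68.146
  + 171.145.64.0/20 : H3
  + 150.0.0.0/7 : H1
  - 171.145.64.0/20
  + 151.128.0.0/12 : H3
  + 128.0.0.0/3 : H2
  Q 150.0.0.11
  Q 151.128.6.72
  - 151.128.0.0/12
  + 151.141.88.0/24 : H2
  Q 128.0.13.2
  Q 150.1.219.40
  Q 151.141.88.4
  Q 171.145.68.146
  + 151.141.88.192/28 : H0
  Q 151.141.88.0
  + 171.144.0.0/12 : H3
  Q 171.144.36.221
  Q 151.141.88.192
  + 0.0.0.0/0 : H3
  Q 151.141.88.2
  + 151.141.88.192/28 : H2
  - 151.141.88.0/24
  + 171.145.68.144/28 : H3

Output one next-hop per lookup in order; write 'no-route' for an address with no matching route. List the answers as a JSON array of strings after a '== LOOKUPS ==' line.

Process each operation:
  add 151.128.0.0/12 -> H2 at depth 12
  del 151.128.0.0/12 (clear depth 12)
  add 171.145.68.144/28 -> H2 at depth 28
  add 151.128.0.0/12 -> H0 at depth 12
  lookup 171.145.68.146: bits 1010101110010001010001001001 walk d0:-→d1:-→d2:-→d3:-→d4:-→d5:-→d6:-→d7:-→d8:-→d9:-→d10:-→d11:-→d12:-→d13:-→d14:-→d15:-→d16:-→d17:-→d18:-→d19:-→d20:-→d21:-→d22:-→d23:-→d24:-→d25:-→d26:-→d27:-→d28:H2 -> H2
  add 171.145.64.0/20 -> H3 at depth 20
  add 150.0.0.0/7 -> H1 at depth 7
  del 171.145.64.0/20 (clear depth 20)
  add 151.128.0.0/12 -> H3 at depth 12
  add 128.0.0.0/3 -> H2 at depth 3
  lookup 150.0.0.11: bits 1001011 walk d0:-→d1:-→d2:-→d3:H2→d4:-→d5:-→d6:-→d7:H1 -> H1
  lookup 151.128.6.72: bits 100101111000 walk d0:-→d1:-→d2:-→d3:H2→d4:-→d5:-→d6:-→d7:H1→d8:-→d9:-→d10:-→d11:-→d12:H3 -> H3
  del 151.128.0.0/12 (clear depth 12)
  add 151.141.88.0/24 -> H2 at depth 24
  lookup 128.0.13.2: bits 100 walk d0:-→d1:-→d2:-→d3:H2 -> H2
  lookup 150.1.219.40: bits 1001011 walk d0:-→d1:-→d2:-→d3:H2→d4:-→d5:-→d6:-→d7:H1 -> H1
  lookup 151.141.88.4: bits 100101111000110101011000 walk d0:-→d1:-→d2:-→d3:H2→d4:-→d5:-→d6:-→d7:H1→d8:-→d9:-→d10:-→d11:-→d12:-→d13:-→d14:-→d15:-→d16:-→d17:-→d18:-→d19:-→d20:-→d21:-→d22:-→d23:-→d24:H2 -> H2
  lookup 171.145.68.146: bits 1010101110010001010001001001 walk d0:-→d1:-→d2:-→d3:-→d4:-→d5:-→d6:-→d7:-→d8:-→d9:-→d10:-→d11:-→d12:-→d13:-→d14:-→d15:-→d16:-→d17:-→d18:-→d19:-→d20:-→d21:-→d22:-→d23:-→d24:-→d25:-→d26:-→d27:-→d28:H2 -> H2
  add 151.141.88.192/28 -> H0 at depth 28
  lookup 151.141.88.0: bits 100101111000110101011000 walk d0:-→d1:-→d2:-→d3:H2→d4:-→d5:-→d6:-→d7:H1→d8:-→d9:-→d10:-→d11:-→d12:-→d13:-→d14:-→d15:-→d16:-→d17:-→d18:-→d19:-→d20:-→d21:-→d22:-→d23:-→d24:H2 -> H2
  add 171.144.0.0/12 -> H3 at depth 12
  lookup 171.144.36.221: bits 101010111001000 walk d0:-→d1:-→d2:-→d3:-→d4:-→d5:-→d6:-→d7:-→d8:-→d9:-→d10:-→d11:-→d12:H3→d13:-→d14:-→d15:- -> H3
  lookup 151.141.88.192: bits 1001011110001101010110001100 walk d0:-→d1:-→d2:-→d3:H2→d4:-→d5:-→d6:-→d7:H1→d8:-→d9:-→d10:-→d11:-→d12:-→d13:-→d14:-→d15:-→d16:-→d17:-→d18:-→d19:-→d20:-→d21:-→d22:-→d23:-→d24:H2→d25:-→d26:-→d27:-→d28:H0 -> H0
  add 0.0.0.0/0 -> H3 at depth 0
  lookup 151.141.88.2: bits 100101111000110101011000 walk d0:H3→d1:-→d2:-→d3:H2→d4:-→d5:-→d6:-→d7:H1→d8:-→d9:-→d10:-→d11:-→d12:-→d13:-→d14:-→d15:-→d16:-→d17:-→d18:-→d19:-→d20:-→d21:-→d22:-→d23:-→d24:H2 -> H2
  add 151.141.88.192/28 -> H2 at depth 28
  del 151.141.88.0/24 (clear depth 24)
  add 171.145.68.144/28 -> H3 at depth 28

== LOOKUPS ==
["H2","H1","H3","H2","H1","H2","H2","H2","H3","H0","H2"]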